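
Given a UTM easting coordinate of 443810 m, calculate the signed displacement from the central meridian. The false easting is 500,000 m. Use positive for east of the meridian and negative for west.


displacement = 443810 - 500000 = -56190 m

-56190 m


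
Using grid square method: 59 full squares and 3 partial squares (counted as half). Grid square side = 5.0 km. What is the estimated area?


effective squares = 59 + 3 * 0.5 = 60.5
area = 60.5 * 25.0 = 1512.5 km^2

1512.5 km^2


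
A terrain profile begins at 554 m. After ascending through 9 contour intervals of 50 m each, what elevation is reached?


elevation = 554 + 9 * 50 = 1004 m

1004 m


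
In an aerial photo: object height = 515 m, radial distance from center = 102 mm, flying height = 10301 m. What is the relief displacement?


d = h * r / H = 515 * 102 / 10301 = 5.1 mm

5.1 mm


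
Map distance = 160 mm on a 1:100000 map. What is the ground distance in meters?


ground = 160 mm * 100000 / 1000 = 16000.0 m

16000.0 m


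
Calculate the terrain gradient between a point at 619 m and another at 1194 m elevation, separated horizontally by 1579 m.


gradient = (1194 - 619) / 1579 = 575 / 1579 = 0.3642

0.3642


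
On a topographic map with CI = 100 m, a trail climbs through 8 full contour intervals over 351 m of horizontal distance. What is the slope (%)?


elevation change = 8 * 100 = 800 m
slope = 800 / 351 * 100 = 227.9%

227.9%


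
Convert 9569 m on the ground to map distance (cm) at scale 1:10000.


map_cm = 9569 * 100 / 10000 = 95.69 cm

95.69 cm


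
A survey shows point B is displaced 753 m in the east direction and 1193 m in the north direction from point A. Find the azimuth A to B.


az = atan2(753, 1193) = 32.3 deg
adjusted to 0-360: 32.3 degrees

32.3 degrees


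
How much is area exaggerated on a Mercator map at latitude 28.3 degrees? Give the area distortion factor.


area_distortion = 1/cos^2(28.3) = 1.29

1.29


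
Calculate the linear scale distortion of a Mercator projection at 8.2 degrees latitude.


SF = 1 / cos(8.2) = 1 / 0.989776 = 1.01

1.01


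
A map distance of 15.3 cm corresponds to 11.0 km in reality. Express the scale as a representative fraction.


ground = 11.0 km = 1100000 cm; RF denominator = ground / map = 1100000 / 15.3 ≈ 71895; RF = 1:71895

1:71895


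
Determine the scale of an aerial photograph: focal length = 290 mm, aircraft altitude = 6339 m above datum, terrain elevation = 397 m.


scale = f / (H - h) = 290 mm / 5942 m = 290 / 5942000 = 1:20490

1:20490


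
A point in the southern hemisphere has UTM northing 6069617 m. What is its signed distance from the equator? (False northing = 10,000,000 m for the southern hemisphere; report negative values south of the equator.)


For southern: actual = 6069617 - 10000000 = -3930383 m

-3930383 m


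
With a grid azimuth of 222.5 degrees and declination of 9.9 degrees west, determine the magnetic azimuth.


magnetic azimuth = grid azimuth - declination (east +ve)
mag_az = 222.5 - -9.9 = 232.4 degrees

232.4 degrees


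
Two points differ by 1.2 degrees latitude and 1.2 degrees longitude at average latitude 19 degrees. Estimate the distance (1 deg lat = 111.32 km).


dlat_km = 1.2 * 111.32 = 133.584
dlon_km = 1.2 * 111.32 * cos(19) ≈ 126.306
dist = sqrt(133.584^2 + 126.306^2) ≈ 183.8 km

183.8 km


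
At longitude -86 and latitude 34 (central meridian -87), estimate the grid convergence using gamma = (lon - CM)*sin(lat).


gamma = (-86 - -87) * sin(34) = 1 * 0.559193 = 0.559 degrees

0.559 degrees


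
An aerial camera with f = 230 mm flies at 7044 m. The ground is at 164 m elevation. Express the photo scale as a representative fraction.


scale = f / (H - h) = 230 mm / 6880 m = 230 / 6880000 = 1:29913

1:29913


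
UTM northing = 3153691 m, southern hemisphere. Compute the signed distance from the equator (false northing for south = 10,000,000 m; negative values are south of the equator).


For southern: actual = 3153691 - 10000000 = -6846309 m

-6846309 m


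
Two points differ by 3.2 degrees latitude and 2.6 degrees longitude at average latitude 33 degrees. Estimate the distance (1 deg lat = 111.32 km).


dlat_km = 3.2 * 111.32 = 356.224
dlon_km = 2.6 * 111.32 * cos(33) ≈ 242.738
dist = sqrt(356.224^2 + 242.738^2) ≈ 431.1 km

431.1 km


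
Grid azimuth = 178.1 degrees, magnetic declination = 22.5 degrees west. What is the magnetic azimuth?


magnetic azimuth = grid azimuth - declination (east +ve)
mag_az = 178.1 - -22.5 = 200.6 degrees

200.6 degrees


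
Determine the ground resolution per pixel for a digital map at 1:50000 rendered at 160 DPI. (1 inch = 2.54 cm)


pixel_cm = 2.54 / 160 = 0.015875 cm
ground = pixel_cm * 50000 / 100 = 2.54 * 50000 / (160 * 100) = 127000 / 16000 ≈ 7.94 m

7.94 m


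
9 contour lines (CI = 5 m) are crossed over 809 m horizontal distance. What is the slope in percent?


elevation change = 9 * 5 = 45 m
slope = 45 / 809 * 100 = 5.6%

5.6%


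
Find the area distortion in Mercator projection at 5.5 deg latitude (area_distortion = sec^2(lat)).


area_distortion = 1/cos^2(5.5) = 1.009

1.009


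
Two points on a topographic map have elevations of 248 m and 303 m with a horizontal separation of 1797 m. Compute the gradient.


gradient = (303 - 248) / 1797 = 55 / 1797 = 0.0306

0.0306


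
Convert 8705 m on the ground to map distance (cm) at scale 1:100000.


map_cm = 8705 * 100 / 100000 = 8.705 cm ≈ 8.71 cm

8.71 cm


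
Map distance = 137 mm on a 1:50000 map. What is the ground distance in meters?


ground = 137 mm * 50000 / 1000 = 6850.0 m

6850.0 m


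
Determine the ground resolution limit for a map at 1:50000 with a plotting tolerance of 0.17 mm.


ground = 0.17 mm * 50000 / 1000 = 8.5 m

8.5 m


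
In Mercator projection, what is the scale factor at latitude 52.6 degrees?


SF = 1 / cos(52.6) = 1 / 0.607376 = 1.646

1.646


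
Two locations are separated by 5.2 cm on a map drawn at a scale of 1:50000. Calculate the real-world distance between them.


ground = 5.2 cm * 50000 / 100 = 2600.0 m = 2.6 km

2.6 km


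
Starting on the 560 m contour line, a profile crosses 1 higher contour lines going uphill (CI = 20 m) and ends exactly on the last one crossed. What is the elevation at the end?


elevation = 560 + 1 * 20 = 580 m

580 m


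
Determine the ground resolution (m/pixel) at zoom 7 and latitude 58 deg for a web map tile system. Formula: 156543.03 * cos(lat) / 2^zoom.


res = 156543.03 * cos(58) / 2^7 = 156543.03 * 0.52991926 / 128 = 648.09 m/pixel

648.09 m/pixel


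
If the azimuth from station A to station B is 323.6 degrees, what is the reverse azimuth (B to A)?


back azimuth = (323.6 + 180) mod 360 = 143.6 degrees

143.6 degrees


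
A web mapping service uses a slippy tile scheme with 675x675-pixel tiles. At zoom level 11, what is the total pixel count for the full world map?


tiles per axis = 2^11 = 2048
total tiles = 2048^2 = 4194304
pixels per axis = 2048 * 675 = 1382400
total pixels = 1382400^2 = 1911029760000

1911029760000 pixels


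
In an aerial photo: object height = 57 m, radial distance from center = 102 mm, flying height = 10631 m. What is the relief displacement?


d = h * r / H = 57 * 102 / 10631 = 0.55 mm

0.55 mm


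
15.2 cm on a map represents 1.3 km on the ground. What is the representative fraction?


ground = 1.3 km = 130000 cm; RF denominator = ground / map = 130000 / 15.2 ≈ 8553; RF = 1:8553

1:8553


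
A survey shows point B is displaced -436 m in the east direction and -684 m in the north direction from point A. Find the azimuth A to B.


az = atan2(-436, -684) = -147.5 deg
adjusted to 0-360: 212.5 degrees

212.5 degrees


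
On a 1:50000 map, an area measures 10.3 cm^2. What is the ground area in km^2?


ground_area = 10.3 * (50000/100)^2 = 2575000.0 m^2 = 2.575 km^2

2.575 km^2


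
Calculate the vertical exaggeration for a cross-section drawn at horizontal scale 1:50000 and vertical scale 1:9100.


VE = horizontal_scale / vertical_scale = 50000 / 9100 ≈ 5.5

5.5x


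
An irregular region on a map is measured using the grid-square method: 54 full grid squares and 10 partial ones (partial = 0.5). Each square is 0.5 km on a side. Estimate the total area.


effective squares = 54 + 10 * 0.5 = 59.0
area = 59.0 * 0.25 = 14.75 km^2

14.75 km^2


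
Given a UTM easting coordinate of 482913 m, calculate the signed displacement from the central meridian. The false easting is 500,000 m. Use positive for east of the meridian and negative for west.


displacement = 482913 - 500000 = -17087 m

-17087 m


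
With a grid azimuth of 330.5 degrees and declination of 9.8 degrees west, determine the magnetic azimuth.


magnetic azimuth = grid azimuth - declination (east +ve)
mag_az = 330.5 - -9.8 = 340.3 degrees

340.3 degrees


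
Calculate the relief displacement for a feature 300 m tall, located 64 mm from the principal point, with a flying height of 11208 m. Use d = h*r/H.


d = h * r / H = 300 * 64 / 11208 = 1.71 mm

1.71 mm


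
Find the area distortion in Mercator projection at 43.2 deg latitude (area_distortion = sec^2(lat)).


area_distortion = 1/cos^2(43.2) = 1.882

1.882


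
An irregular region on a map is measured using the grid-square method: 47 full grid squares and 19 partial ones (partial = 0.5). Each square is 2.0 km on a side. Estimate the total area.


effective squares = 47 + 19 * 0.5 = 56.5
area = 56.5 * 4.0 = 226.0 km^2

226.0 km^2


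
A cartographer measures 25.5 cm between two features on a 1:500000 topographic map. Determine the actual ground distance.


ground = 25.5 cm * 500000 / 100 = 127500.0 m = 127.5 km

127.5 km


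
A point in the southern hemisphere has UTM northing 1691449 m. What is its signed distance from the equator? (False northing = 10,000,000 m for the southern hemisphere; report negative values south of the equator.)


For southern: actual = 1691449 - 10000000 = -8308551 m

-8308551 m


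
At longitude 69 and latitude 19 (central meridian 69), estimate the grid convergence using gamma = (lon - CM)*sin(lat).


gamma = (69 - 69) * sin(19) = 0 * 0.325568 = 0.0 degrees

0.0 degrees


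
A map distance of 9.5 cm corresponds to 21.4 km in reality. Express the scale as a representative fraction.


ground = 21.4 km = 2140000 cm; RF denominator = ground / map = 2140000 / 9.5 ≈ 225263; RF = 1:225263

1:225263


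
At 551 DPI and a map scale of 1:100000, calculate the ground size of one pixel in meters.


pixel_cm = 2.54 / 551 ≈ 0.00461 cm
ground = pixel_cm * 100000 / 100 = 2.54 * 100000 / (551 * 100) = 254000 / 55100 ≈ 4.61 m

4.61 m


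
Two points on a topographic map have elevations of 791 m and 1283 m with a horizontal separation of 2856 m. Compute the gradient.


gradient = (1283 - 791) / 2856 = 492 / 2856 = 0.1723

0.1723


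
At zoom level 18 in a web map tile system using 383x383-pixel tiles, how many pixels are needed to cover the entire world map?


tiles per axis = 2^18 = 262144
total tiles = 262144^2 = 68719476736
pixels per axis = 262144 * 383 = 100401152
total pixels = 100401152^2 = 10080391322927104

10080391322927104 pixels


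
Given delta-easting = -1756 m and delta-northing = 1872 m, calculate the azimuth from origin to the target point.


az = atan2(-1756, 1872) = -43.2 deg
adjusted to 0-360: 316.8 degrees

316.8 degrees


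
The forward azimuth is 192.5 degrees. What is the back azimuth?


back azimuth = (192.5 + 180) mod 360 = 12.5 degrees

12.5 degrees


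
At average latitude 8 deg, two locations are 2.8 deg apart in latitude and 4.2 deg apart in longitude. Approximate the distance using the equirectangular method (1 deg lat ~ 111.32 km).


dlat_km = 2.8 * 111.32 = 311.696
dlon_km = 4.2 * 111.32 * cos(8) ≈ 462.994
dist = sqrt(311.696^2 + 462.994^2) ≈ 558.1 km

558.1 km


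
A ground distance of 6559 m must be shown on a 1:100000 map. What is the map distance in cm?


map_cm = 6559 * 100 / 100000 = 6.559 cm ≈ 6.56 cm

6.56 cm


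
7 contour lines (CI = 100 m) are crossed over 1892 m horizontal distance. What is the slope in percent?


elevation change = 7 * 100 = 700 m
slope = 700 / 1892 * 100 = 37.0%

37.0%


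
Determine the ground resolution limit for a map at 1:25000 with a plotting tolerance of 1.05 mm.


ground = 1.05 mm * 25000 / 1000 = 26.25 m

26.25 m


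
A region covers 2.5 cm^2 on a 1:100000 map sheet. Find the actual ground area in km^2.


ground_area = 2.5 * (100000/100)^2 = 2500000.0 m^2 = 2.5 km^2

2.5 km^2


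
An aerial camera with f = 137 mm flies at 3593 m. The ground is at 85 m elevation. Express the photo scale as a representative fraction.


scale = f / (H - h) = 137 mm / 3508 m = 137 / 3508000 = 1:25606

1:25606


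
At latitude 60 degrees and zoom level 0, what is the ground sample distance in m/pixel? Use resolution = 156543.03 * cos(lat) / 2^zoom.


res = 156543.03 * cos(60) / 2^0 = 156543.03 * 0.5 / 1 = 78271.52 m/pixel

78271.52 m/pixel


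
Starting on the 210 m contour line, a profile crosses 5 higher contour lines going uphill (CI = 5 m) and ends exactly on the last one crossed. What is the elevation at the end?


elevation = 210 + 5 * 5 = 235 m

235 m


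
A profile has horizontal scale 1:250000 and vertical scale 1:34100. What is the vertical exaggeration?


VE = horizontal_scale / vertical_scale = 250000 / 34100 ≈ 7.3

7.3x


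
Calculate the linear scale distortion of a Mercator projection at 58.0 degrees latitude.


SF = 1 / cos(58.0) = 1 / 0.529919 = 1.887

1.887


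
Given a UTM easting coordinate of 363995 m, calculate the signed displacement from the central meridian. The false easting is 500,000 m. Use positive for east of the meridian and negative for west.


displacement = 363995 - 500000 = -136005 m

-136005 m


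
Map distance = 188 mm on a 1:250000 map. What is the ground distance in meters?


ground = 188 mm * 250000 / 1000 = 47000.0 m

47000.0 m


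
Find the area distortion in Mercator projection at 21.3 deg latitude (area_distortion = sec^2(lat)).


area_distortion = 1/cos^2(21.3) = 1.152

1.152


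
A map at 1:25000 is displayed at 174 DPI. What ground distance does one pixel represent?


pixel_cm = 2.54 / 174 ≈ 0.014598 cm
ground = pixel_cm * 25000 / 100 = 2.54 * 25000 / (174 * 100) = 63500 / 17400 ≈ 3.65 m

3.65 m


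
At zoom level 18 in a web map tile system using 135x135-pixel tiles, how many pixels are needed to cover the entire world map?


tiles per axis = 2^18 = 262144
total tiles = 262144^2 = 68719476736
pixels per axis = 262144 * 135 = 35389440
total pixels = 35389440^2 = 1252412463513600

1252412463513600 pixels


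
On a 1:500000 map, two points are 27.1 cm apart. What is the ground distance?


ground = 27.1 cm * 500000 / 100 = 135500.0 m = 135.5 km

135.5 km


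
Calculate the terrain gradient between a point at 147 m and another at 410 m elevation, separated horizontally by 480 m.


gradient = (410 - 147) / 480 = 263 / 480 = 0.5479

0.5479


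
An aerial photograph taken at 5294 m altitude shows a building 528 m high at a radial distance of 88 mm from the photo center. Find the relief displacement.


d = h * r / H = 528 * 88 / 5294 = 8.78 mm

8.78 mm


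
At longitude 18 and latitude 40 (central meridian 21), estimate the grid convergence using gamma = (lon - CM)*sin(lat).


gamma = (18 - 21) * sin(40) = -3 * 0.642788 = -1.928 degrees

-1.928 degrees


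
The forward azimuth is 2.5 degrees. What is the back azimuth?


back azimuth = (2.5 + 180) mod 360 = 182.5 degrees

182.5 degrees


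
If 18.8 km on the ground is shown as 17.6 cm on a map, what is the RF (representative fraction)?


ground = 18.8 km = 1880000 cm; RF denominator = ground / map = 1880000 / 17.6 ≈ 106818; RF = 1:106818

1:106818


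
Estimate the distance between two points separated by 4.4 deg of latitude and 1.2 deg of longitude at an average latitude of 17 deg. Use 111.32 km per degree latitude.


dlat_km = 4.4 * 111.32 = 489.808
dlon_km = 1.2 * 111.32 * cos(17) ≈ 127.747
dist = sqrt(489.808^2 + 127.747^2) ≈ 506.2 km

506.2 km


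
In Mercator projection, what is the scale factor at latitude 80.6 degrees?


SF = 1 / cos(80.6) = 1 / 0.163326 = 6.123

6.123


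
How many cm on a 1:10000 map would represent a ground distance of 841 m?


map_cm = 841 * 100 / 10000 = 8.41 cm

8.41 cm


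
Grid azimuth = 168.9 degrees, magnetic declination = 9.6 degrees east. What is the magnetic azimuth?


magnetic azimuth = grid azimuth - declination (east +ve)
mag_az = 168.9 - 9.6 = 159.3 degrees

159.3 degrees


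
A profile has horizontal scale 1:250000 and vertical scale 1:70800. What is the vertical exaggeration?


VE = horizontal_scale / vertical_scale = 250000 / 70800 ≈ 3.5

3.5x


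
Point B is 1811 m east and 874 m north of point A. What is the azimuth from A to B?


az = atan2(1811, 874) = 64.2 deg
adjusted to 0-360: 64.2 degrees

64.2 degrees


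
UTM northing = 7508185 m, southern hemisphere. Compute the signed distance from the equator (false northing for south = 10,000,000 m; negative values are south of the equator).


For southern: actual = 7508185 - 10000000 = -2491815 m

-2491815 m


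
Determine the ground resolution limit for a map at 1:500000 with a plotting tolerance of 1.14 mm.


ground = 1.14 mm * 500000 / 1000 = 570.0 m

570.0 m


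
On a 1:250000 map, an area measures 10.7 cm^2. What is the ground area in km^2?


ground_area = 10.7 * (250000/100)^2 = 66875000.0 m^2 = 66.875 km^2

66.875 km^2


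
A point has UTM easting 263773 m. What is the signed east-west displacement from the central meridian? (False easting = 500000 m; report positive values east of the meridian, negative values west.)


displacement = 263773 - 500000 = -236227 m

-236227 m


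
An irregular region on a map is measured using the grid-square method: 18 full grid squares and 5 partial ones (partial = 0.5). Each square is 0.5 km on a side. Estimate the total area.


effective squares = 18 + 5 * 0.5 = 20.5
area = 20.5 * 0.25 = 5.125 km^2

5.125 km^2


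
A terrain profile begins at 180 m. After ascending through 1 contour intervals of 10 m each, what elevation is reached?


elevation = 180 + 1 * 10 = 190 m

190 m


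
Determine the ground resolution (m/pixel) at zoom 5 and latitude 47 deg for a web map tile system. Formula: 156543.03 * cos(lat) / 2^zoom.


res = 156543.03 * cos(47) / 2^5 = 156543.03 * 0.68199836 / 32 = 3336.32 m/pixel

3336.32 m/pixel


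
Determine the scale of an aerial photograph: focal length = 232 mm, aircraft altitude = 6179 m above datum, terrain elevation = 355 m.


scale = f / (H - h) = 232 mm / 5824 m = 232 / 5824000 = 1:25103

1:25103


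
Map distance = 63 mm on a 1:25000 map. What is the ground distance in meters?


ground = 63 mm * 25000 / 1000 = 1575.0 m

1575.0 m


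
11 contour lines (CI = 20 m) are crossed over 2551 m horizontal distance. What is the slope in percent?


elevation change = 11 * 20 = 220 m
slope = 220 / 2551 * 100 = 8.6%

8.6%


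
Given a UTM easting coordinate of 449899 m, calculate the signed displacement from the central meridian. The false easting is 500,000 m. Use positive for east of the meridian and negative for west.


displacement = 449899 - 500000 = -50101 m

-50101 m


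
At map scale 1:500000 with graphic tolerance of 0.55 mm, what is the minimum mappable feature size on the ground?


ground = 0.55 mm * 500000 / 1000 = 275.0 m

275.0 m


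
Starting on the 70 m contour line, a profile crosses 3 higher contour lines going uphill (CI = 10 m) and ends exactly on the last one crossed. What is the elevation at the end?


elevation = 70 + 3 * 10 = 100 m

100 m


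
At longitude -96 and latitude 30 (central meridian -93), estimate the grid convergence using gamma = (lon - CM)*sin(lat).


gamma = (-96 - -93) * sin(30) = -3 * 0.5 = -1.5 degrees

-1.5 degrees


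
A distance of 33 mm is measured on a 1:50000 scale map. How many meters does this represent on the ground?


ground = 33 mm * 50000 / 1000 = 1650.0 m

1650.0 m


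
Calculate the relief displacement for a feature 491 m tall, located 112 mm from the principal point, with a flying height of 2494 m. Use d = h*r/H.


d = h * r / H = 491 * 112 / 2494 = 22.05 mm

22.05 mm


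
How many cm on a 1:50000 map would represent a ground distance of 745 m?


map_cm = 745 * 100 / 50000 = 1.49 cm

1.49 cm


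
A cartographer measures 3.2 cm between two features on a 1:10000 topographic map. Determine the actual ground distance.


ground = 3.2 cm * 10000 / 100 = 320.0 m

320.0 m


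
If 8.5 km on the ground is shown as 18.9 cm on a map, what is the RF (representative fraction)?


ground = 8.5 km = 850000 cm; RF denominator = ground / map = 850000 / 18.9 ≈ 44974; RF = 1:44974

1:44974


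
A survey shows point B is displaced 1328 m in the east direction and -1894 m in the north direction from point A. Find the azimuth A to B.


az = atan2(1328, -1894) = 145.0 deg
adjusted to 0-360: 145.0 degrees

145.0 degrees


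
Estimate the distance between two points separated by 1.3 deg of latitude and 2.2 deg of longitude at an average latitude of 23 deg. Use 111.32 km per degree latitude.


dlat_km = 1.3 * 111.32 = 144.716
dlon_km = 2.2 * 111.32 * cos(23) ≈ 225.435
dist = sqrt(144.716^2 + 225.435^2) ≈ 267.9 km

267.9 km


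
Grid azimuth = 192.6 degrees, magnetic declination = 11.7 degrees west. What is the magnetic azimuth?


magnetic azimuth = grid azimuth - declination (east +ve)
mag_az = 192.6 - -11.7 = 204.3 degrees

204.3 degrees


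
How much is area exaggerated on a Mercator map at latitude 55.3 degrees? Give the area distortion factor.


area_distortion = 1/cos^2(55.3) = 3.086

3.086


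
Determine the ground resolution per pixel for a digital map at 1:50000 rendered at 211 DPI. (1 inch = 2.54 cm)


pixel_cm = 2.54 / 211 ≈ 0.012038 cm
ground = pixel_cm * 50000 / 100 = 2.54 * 50000 / (211 * 100) = 127000 / 21100 ≈ 6.02 m

6.02 m


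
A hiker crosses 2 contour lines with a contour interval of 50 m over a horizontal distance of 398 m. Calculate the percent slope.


elevation change = 2 * 50 = 100 m
slope = 100 / 398 * 100 = 25.1%

25.1%


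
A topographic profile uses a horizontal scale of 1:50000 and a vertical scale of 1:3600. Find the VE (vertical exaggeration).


VE = horizontal_scale / vertical_scale = 50000 / 3600 ≈ 13.9

13.9x


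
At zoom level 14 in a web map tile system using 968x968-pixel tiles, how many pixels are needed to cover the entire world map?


tiles per axis = 2^14 = 16384
total tiles = 16384^2 = 268435456
pixels per axis = 16384 * 968 = 15859712
total pixels = 15859712^2 = 251530464722944

251530464722944 pixels


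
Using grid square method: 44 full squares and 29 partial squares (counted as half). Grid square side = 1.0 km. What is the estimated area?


effective squares = 44 + 29 * 0.5 = 58.5
area = 58.5 * 1.0 = 58.5 km^2

58.5 km^2


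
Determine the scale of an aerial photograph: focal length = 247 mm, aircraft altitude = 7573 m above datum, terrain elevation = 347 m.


scale = f / (H - h) = 247 mm / 7226 m = 247 / 7226000 = 1:29255

1:29255


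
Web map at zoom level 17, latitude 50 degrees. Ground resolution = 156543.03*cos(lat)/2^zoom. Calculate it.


res = 156543.03 * cos(50) / 2^17 = 156543.03 * 0.64278761 / 131072 = 0.77 m/pixel

0.77 m/pixel


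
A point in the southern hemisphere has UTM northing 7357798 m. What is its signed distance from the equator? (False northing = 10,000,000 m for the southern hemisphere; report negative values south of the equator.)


For southern: actual = 7357798 - 10000000 = -2642202 m

-2642202 m


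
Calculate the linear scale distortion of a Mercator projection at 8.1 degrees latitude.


SF = 1 / cos(8.1) = 1 / 0.990024 = 1.01

1.01


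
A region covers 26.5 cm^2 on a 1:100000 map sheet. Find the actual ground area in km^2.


ground_area = 26.5 * (100000/100)^2 = 26500000.0 m^2 = 26.5 km^2

26.5 km^2


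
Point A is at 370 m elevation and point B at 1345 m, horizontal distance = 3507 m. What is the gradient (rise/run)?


gradient = (1345 - 370) / 3507 = 975 / 3507 = 0.278

0.278


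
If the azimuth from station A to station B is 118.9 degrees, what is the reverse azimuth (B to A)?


back azimuth = (118.9 + 180) mod 360 = 298.9 degrees

298.9 degrees


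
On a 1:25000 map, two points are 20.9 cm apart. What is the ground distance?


ground = 20.9 cm * 25000 / 100 = 5225.0 m = 5.225 km

5.225 km


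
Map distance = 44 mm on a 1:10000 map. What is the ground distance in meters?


ground = 44 mm * 10000 / 1000 = 440.0 m

440.0 m


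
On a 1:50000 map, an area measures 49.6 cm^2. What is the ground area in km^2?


ground_area = 49.6 * (50000/100)^2 = 12400000.0 m^2 = 12.4 km^2

12.4 km^2


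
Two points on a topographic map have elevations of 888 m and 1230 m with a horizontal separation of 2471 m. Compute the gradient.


gradient = (1230 - 888) / 2471 = 342 / 2471 = 0.1384

0.1384


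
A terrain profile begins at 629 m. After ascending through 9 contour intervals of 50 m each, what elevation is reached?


elevation = 629 + 9 * 50 = 1079 m

1079 m


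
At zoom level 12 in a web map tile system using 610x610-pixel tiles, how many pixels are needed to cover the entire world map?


tiles per axis = 2^12 = 4096
total tiles = 4096^2 = 16777216
pixels per axis = 4096 * 610 = 2498560
total pixels = 2498560^2 = 6242802073600

6242802073600 pixels


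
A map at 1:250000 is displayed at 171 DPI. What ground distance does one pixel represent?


pixel_cm = 2.54 / 171 ≈ 0.014854 cm
ground = pixel_cm * 250000 / 100 = 2.54 * 250000 / (171 * 100) = 635000 / 17100 ≈ 37.13 m

37.13 m


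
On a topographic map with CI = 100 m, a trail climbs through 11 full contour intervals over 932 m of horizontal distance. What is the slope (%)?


elevation change = 11 * 100 = 1100 m
slope = 1100 / 932 * 100 = 118.0%

118.0%


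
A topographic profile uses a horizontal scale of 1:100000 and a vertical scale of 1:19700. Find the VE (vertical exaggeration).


VE = horizontal_scale / vertical_scale = 100000 / 19700 ≈ 5.1

5.1x


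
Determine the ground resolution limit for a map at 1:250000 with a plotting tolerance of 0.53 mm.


ground = 0.53 mm * 250000 / 1000 = 132.5 m

132.5 m


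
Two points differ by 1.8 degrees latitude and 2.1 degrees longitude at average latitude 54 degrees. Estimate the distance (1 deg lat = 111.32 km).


dlat_km = 1.8 * 111.32 = 200.376
dlon_km = 2.1 * 111.32 * cos(54) ≈ 137.408
dist = sqrt(200.376^2 + 137.408^2) ≈ 243.0 km

243.0 km


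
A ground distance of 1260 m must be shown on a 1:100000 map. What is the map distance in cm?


map_cm = 1260 * 100 / 100000 = 1.26 cm

1.26 cm


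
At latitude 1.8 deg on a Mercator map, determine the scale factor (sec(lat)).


SF = 1 / cos(1.8) = 1 / 0.999507 = 1.0

1.0


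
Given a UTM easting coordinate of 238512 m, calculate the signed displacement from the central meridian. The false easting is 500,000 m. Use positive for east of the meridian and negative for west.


displacement = 238512 - 500000 = -261488 m

-261488 m


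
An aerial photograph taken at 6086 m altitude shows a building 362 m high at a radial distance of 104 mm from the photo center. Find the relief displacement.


d = h * r / H = 362 * 104 / 6086 = 6.19 mm

6.19 mm


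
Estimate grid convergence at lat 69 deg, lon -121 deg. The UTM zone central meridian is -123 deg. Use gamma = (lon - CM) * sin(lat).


gamma = (-121 - -123) * sin(69) = 2 * 0.93358 = 1.867 degrees

1.867 degrees


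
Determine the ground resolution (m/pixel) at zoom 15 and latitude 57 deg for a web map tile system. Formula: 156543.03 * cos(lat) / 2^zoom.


res = 156543.03 * cos(57) / 2^15 = 156543.03 * 0.54463904 / 32768 = 2.6 m/pixel

2.6 m/pixel


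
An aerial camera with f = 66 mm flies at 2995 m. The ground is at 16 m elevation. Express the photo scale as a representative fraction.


scale = f / (H - h) = 66 mm / 2979 m = 66 / 2979000 = 1:45136

1:45136


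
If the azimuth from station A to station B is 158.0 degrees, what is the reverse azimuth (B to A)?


back azimuth = (158.0 + 180) mod 360 = 338.0 degrees

338.0 degrees


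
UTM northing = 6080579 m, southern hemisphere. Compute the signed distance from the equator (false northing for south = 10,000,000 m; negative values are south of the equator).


For southern: actual = 6080579 - 10000000 = -3919421 m

-3919421 m


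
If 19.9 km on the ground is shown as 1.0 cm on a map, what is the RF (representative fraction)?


ground = 19.9 km = 1990000 cm; RF denominator = ground / map = 1990000 / 1.0 = 1990000; RF = 1:1990000

1:1990000


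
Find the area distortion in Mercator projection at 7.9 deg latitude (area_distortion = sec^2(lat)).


area_distortion = 1/cos^2(7.9) = 1.019

1.019


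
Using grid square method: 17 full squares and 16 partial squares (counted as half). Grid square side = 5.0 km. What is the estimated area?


effective squares = 17 + 16 * 0.5 = 25.0
area = 25.0 * 25.0 = 625.0 km^2

625.0 km^2


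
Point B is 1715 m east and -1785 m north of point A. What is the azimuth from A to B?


az = atan2(1715, -1785) = 136.1 deg
adjusted to 0-360: 136.1 degrees

136.1 degrees


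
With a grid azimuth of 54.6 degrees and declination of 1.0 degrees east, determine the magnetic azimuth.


magnetic azimuth = grid azimuth - declination (east +ve)
mag_az = 54.6 - 1.0 = 53.6 degrees

53.6 degrees


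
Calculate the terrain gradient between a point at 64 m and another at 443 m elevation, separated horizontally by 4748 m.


gradient = (443 - 64) / 4748 = 379 / 4748 = 0.0798

0.0798


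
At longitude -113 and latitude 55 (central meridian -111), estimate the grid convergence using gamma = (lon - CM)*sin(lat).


gamma = (-113 - -111) * sin(55) = -2 * 0.819152 = -1.638 degrees

-1.638 degrees


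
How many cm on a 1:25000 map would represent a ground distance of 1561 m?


map_cm = 1561 * 100 / 25000 = 6.244 cm ≈ 6.24 cm

6.24 cm


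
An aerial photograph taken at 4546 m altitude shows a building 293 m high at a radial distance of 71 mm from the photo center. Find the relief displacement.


d = h * r / H = 293 * 71 / 4546 = 4.58 mm

4.58 mm


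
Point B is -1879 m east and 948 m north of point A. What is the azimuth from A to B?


az = atan2(-1879, 948) = -63.2 deg
adjusted to 0-360: 296.8 degrees

296.8 degrees


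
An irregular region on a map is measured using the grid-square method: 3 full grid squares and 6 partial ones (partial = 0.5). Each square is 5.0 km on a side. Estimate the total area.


effective squares = 3 + 6 * 0.5 = 6.0
area = 6.0 * 25.0 = 150.0 km^2

150.0 km^2


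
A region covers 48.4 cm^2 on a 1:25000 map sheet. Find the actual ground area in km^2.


ground_area = 48.4 * (25000/100)^2 = 3025000.0 m^2 = 3.025 km^2

3.025 km^2


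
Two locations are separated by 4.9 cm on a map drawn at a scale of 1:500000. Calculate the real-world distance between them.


ground = 4.9 cm * 500000 / 100 = 24500.0 m = 24.5 km

24.5 km


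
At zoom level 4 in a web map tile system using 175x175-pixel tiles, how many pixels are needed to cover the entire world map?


tiles per axis = 2^4 = 16
total tiles = 16^2 = 256
pixels per axis = 16 * 175 = 2800
total pixels = 2800^2 = 7840000

7840000 pixels


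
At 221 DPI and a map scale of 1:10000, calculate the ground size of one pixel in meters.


pixel_cm = 2.54 / 221 ≈ 0.011493 cm
ground = pixel_cm * 10000 / 100 = 2.54 * 10000 / (221 * 100) = 25400 / 22100 ≈ 1.15 m

1.15 m


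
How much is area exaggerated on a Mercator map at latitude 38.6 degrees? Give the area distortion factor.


area_distortion = 1/cos^2(38.6) = 1.637

1.637


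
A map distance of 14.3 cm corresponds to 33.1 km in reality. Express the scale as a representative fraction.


ground = 33.1 km = 3310000 cm; RF denominator = ground / map = 3310000 / 14.3 ≈ 231469; RF = 1:231469

1:231469


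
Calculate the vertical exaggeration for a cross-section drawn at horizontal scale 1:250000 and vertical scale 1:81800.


VE = horizontal_scale / vertical_scale = 250000 / 81800 ≈ 3.1

3.1x


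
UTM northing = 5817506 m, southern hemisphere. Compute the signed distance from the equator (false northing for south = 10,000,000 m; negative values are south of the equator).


For southern: actual = 5817506 - 10000000 = -4182494 m

-4182494 m


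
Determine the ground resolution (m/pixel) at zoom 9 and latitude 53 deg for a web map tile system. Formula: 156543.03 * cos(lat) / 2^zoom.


res = 156543.03 * cos(53) / 2^9 = 156543.03 * 0.60181502 / 512 = 184.0 m/pixel

184.0 m/pixel


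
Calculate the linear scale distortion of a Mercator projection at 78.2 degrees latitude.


SF = 1 / cos(78.2) = 1 / 0.204496 = 4.89

4.89


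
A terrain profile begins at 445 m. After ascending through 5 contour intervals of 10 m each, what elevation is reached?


elevation = 445 + 5 * 10 = 495 m

495 m


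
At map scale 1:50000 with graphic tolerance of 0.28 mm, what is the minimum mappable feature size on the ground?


ground = 0.28 mm * 50000 / 1000 = 14.0 m

14.0 m


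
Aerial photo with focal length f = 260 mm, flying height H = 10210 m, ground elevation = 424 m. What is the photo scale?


scale = f / (H - h) = 260 mm / 9786 m = 260 / 9786000 = 1:37638

1:37638


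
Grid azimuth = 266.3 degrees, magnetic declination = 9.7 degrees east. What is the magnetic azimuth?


magnetic azimuth = grid azimuth - declination (east +ve)
mag_az = 266.3 - 9.7 = 256.6 degrees

256.6 degrees


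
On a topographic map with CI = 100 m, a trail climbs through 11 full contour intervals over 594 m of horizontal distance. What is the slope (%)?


elevation change = 11 * 100 = 1100 m
slope = 1100 / 594 * 100 = 185.2%

185.2%


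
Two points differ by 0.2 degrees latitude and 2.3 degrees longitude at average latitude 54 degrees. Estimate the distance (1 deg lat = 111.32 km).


dlat_km = 0.2 * 111.32 = 22.264
dlon_km = 2.3 * 111.32 * cos(54) ≈ 150.494
dist = sqrt(22.264^2 + 150.494^2) ≈ 152.1 km

152.1 km


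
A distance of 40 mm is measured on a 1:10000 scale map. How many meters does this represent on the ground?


ground = 40 mm * 10000 / 1000 = 400.0 m

400.0 m


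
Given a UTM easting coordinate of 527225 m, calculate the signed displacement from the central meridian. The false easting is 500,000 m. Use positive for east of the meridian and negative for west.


displacement = 527225 - 500000 = 27225 m

27225 m


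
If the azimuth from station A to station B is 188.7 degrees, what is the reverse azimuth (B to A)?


back azimuth = (188.7 + 180) mod 360 = 8.7 degrees

8.7 degrees


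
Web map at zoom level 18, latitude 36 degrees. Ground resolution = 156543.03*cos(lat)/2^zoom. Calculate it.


res = 156543.03 * cos(36) / 2^18 = 156543.03 * 0.80901699 / 262144 = 0.48 m/pixel

0.48 m/pixel


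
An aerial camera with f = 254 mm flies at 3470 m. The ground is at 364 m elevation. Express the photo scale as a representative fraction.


scale = f / (H - h) = 254 mm / 3106 m = 254 / 3106000 = 1:12228

1:12228


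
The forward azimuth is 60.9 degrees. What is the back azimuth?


back azimuth = (60.9 + 180) mod 360 = 240.9 degrees

240.9 degrees


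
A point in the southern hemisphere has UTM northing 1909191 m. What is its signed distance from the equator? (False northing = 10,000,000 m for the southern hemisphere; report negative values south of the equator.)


For southern: actual = 1909191 - 10000000 = -8090809 m

-8090809 m


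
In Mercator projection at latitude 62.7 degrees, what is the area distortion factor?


area_distortion = 1/cos^2(62.7) = 4.754

4.754


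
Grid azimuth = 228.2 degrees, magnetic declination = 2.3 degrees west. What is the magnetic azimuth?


magnetic azimuth = grid azimuth - declination (east +ve)
mag_az = 228.2 - -2.3 = 230.5 degrees

230.5 degrees


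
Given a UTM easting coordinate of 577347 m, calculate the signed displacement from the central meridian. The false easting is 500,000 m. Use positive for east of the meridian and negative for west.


displacement = 577347 - 500000 = 77347 m

77347 m


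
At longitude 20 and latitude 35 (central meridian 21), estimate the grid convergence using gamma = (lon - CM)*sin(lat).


gamma = (20 - 21) * sin(35) = -1 * 0.573576 = -0.574 degrees

-0.574 degrees


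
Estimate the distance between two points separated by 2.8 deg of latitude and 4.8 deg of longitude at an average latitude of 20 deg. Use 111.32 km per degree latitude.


dlat_km = 2.8 * 111.32 = 311.696
dlon_km = 4.8 * 111.32 * cos(20) ≈ 502.112
dist = sqrt(311.696^2 + 502.112^2) ≈ 591.0 km

591.0 km


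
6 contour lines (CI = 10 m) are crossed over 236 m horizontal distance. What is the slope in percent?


elevation change = 6 * 10 = 60 m
slope = 60 / 236 * 100 = 25.4%

25.4%


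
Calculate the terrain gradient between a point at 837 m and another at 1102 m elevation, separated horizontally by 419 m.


gradient = (1102 - 837) / 419 = 265 / 419 = 0.6325

0.6325


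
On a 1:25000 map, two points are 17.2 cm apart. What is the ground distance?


ground = 17.2 cm * 25000 / 100 = 4300.0 m = 4.3 km

4.3 km


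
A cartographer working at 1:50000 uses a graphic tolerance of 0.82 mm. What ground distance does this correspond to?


ground = 0.82 mm * 50000 / 1000 = 41.0 m

41.0 m


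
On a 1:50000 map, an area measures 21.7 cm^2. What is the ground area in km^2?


ground_area = 21.7 * (50000/100)^2 = 5425000.0 m^2 = 5.425 km^2

5.425 km^2


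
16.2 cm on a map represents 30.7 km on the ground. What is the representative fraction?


ground = 30.7 km = 3070000 cm; RF denominator = ground / map = 3070000 / 16.2 ≈ 189506; RF = 1:189506

1:189506


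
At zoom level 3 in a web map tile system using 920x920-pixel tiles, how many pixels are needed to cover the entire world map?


tiles per axis = 2^3 = 8
total tiles = 8^2 = 64
pixels per axis = 8 * 920 = 7360
total pixels = 7360^2 = 54169600

54169600 pixels


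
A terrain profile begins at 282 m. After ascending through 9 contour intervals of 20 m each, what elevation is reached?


elevation = 282 + 9 * 20 = 462 m

462 m


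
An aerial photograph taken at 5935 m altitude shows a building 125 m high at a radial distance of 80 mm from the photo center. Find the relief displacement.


d = h * r / H = 125 * 80 / 5935 = 1.68 mm

1.68 mm


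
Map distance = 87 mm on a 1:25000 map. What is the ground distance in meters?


ground = 87 mm * 25000 / 1000 = 2175.0 m

2175.0 m


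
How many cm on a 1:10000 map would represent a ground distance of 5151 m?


map_cm = 5151 * 100 / 10000 = 51.51 cm

51.51 cm


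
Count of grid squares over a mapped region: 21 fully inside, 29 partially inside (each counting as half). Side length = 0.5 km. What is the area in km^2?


effective squares = 21 + 29 * 0.5 = 35.5
area = 35.5 * 0.25 = 8.875 km^2

8.875 km^2


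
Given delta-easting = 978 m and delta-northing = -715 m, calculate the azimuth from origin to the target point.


az = atan2(978, -715) = 126.2 deg
adjusted to 0-360: 126.2 degrees

126.2 degrees
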